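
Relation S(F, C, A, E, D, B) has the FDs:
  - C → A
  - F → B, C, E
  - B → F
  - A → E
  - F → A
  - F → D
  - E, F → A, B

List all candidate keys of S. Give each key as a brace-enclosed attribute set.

{B} is a candidate key since {B}⁺ = {A, B, C, D, E, F} covers every attribute.
{F} is a candidate key since {F}⁺ = {A, B, C, D, E, F} covers every attribute.
These are minimal and exhaustive — every other superkey contains one of them.

{B}, {F}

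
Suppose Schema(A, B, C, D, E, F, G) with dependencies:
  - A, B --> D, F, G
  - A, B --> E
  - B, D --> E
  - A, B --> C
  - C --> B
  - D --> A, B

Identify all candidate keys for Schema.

{A, B}, {A, C}, {D}

Closure of {D} is {A, B, C, D, E, F, G}, the whole schema; {D} is a candidate key.
Closure of {A, B} is {A, B, C, D, E, F, G}, the whole schema; {A, B} is a candidate key.
Closure of {A, C} is {A, B, C, D, E, F, G}, the whole schema; {A, C} is a candidate key.
Any other superkey properly contains one of these, so there are no further candidate keys.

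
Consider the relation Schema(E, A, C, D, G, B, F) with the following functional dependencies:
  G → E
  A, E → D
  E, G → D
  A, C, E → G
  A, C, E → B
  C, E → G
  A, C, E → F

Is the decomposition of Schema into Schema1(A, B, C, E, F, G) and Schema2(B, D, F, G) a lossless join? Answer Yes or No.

Yes

Common attributes: {B, F, G}; their closure is {B, D, E, F, G}.
Since Schema2 ⊆ {B, D, E, F, G}, the intersection is a superkey of Schema2; the decomposition is lossless.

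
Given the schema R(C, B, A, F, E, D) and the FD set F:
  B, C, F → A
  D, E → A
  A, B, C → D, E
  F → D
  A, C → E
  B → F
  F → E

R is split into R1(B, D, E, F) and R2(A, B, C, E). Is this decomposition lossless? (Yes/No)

R1 ∩ R2 = {B, E}; its closure under F is {A, B, D, E, F}.
This includes all of R1, so the common attributes are a superkey of R1 — the join is lossless.

Yes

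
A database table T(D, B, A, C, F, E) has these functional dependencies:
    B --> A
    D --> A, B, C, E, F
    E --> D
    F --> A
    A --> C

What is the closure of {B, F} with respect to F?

Start with {B, F}.
B --> A applies; add {A} → now {A, B, F}.
A --> C applies; add {C} → now {A, B, C, F}.
No further FD applies.

{A, B, C, F}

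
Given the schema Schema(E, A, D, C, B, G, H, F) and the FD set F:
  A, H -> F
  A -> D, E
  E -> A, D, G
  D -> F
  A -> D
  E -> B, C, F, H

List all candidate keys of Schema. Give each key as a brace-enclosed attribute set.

{A}, {E}

{A}⁺ = {A, B, C, D, E, F, G, H}, which is every attribute, so {A} is a candidate key.
{E}⁺ = {A, B, C, D, E, F, G, H}, which is every attribute, so {E} is a candidate key.
These are minimal and exhaustive — every other superkey contains one of them.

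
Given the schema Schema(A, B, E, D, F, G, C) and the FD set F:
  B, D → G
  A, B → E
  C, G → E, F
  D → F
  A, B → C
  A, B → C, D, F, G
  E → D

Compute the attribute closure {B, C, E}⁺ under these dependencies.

Start with {B, C, E}.
E → D applies; add {D} → now {B, C, D, E}.
B, D → G applies; add {G} → now {B, C, D, E, G}.
C, G → E, F applies; add {F} → now {B, C, D, E, F, G}.
No further FD applies.

{B, C, D, E, F, G}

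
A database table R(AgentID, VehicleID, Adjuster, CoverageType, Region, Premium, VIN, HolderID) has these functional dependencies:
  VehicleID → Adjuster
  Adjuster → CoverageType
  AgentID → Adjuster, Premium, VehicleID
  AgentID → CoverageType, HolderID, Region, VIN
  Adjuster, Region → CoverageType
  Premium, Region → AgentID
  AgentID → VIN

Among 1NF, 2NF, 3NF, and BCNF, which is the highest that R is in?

2NF

Candidate keys: {AgentID}, {Premium, Region}. Prime attributes: {AgentID, Premium, Region}.
VehicleID → Adjuster breaks BCNF: {VehicleID}⁺ = {Adjuster, CoverageType, VehicleID}, so {VehicleID} is not a superkey.
Because {Adjuster} is non-prime and the left side of VehicleID → Adjuster is not a superkey, the relation is not in 3NF.
No non-prime attribute depends on a proper subset of any candidate key, so 2NF holds.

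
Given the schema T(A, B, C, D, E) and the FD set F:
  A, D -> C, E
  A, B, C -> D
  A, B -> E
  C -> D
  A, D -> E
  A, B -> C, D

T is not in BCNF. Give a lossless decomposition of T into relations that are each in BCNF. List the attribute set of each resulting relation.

{A, B, D}; {A, C, E}; {C, D}

Candidate key of the original relation: {A, B}.
{A, B, C, D, E}: {A, D} determines {A, C, D, E} here but is not a superkey — split on A, D -> C, E, giving {A, C, D, E} and {A, B, D}.
{A, C, D, E}: {C} determines {C, D} here but is not a superkey — split on C -> D, giving {C, D} and {A, C, E}.
{C, D}: every determinant is a superkey — BCNF.
{A, C, E}: every determinant is a superkey — BCNF.
{A, B, D}: every determinant is a superkey — BCNF.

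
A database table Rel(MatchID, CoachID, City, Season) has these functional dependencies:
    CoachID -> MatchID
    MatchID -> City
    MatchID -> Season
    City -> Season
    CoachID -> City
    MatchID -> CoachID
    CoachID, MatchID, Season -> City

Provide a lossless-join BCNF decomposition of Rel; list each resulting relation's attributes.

Candidate keys of the original relation: {CoachID}, {MatchID}.
In {City, CoachID, MatchID, Season}, {City} is not a superkey ({City}⁺ restricted to this set is {City, Season}), so split on City -> Season into {City, Season} and {City, CoachID, MatchID}.
{City, Season}: every determinant is a superkey — BCNF.
{City, CoachID, MatchID}: every determinant is a superkey — BCNF.

{City, CoachID, MatchID}; {City, Season}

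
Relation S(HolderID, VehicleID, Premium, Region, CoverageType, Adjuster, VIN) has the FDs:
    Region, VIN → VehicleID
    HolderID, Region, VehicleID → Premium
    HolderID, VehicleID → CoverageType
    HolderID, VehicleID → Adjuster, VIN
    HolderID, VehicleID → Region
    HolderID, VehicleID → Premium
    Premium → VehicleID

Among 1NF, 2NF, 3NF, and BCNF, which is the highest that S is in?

3NF

Candidate keys: {HolderID, Premium}, {HolderID, Region, VIN}, {HolderID, VehicleID}. Prime attributes: {HolderID, Premium, Region, VIN, VehicleID}.
Region, VIN → VehicleID breaks BCNF: {Region, VIN}⁺ = {Region, VIN, VehicleID}, so {Region, VIN} is not a superkey.
But every attribute on its right side ({VehicleID}) is prime, and the same holds for every other non-superkey FD, so 3NF still holds.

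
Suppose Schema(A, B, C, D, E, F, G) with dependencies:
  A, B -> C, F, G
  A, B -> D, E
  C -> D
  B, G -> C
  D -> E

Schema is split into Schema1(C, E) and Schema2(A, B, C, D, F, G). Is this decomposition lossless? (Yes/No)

Common attributes: {C}; their closure is {C, D, E}.
This includes all of Schema1, so the common attributes are a superkey of Schema1 — the join is lossless.

Yes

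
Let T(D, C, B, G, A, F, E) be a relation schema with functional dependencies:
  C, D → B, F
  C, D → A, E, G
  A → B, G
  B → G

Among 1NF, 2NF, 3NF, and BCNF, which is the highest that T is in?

2NF

Candidate key: {C, D}. Prime attributes: {C, D}.
For A → B, G we have {A}⁺ = {A, B, G}; {A} is not a superkey, so BCNF fails.
A → B, G determines the non-prime attributes {B, G} from a non-superkey — 3NF is violated.
No non-prime attribute depends on a proper subset of any candidate key, so 2NF holds.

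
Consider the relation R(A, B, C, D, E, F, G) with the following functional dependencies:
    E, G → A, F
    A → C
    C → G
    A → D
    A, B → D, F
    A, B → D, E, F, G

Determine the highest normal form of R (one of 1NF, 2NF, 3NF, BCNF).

Candidate keys: {A, B}, {B, C, E}, {B, E, G}. Prime attributes: {A, B, C, E, G}.
E, G → A, F breaks BCNF: {E, G}⁺ = {A, C, D, E, F, G}, so {E, G} is not a superkey.
E, G → A, F determines the non-prime attribute {F} from a non-superkey — 3NF is violated.
Since {A} ⊂ {A, B} and {A}⁺ ⊇ {D} with {D} non-prime, there is a partial dependency; 2NF fails.

1NF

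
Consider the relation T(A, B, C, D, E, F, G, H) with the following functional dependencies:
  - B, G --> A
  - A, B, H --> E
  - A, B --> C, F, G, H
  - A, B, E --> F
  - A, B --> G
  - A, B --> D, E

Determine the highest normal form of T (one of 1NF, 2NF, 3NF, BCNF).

Candidate keys: {A, B}, {B, G}. Prime attributes: {A, B, G}.
Every FD has a superkey on the left, so the relation is in BCNF.

BCNF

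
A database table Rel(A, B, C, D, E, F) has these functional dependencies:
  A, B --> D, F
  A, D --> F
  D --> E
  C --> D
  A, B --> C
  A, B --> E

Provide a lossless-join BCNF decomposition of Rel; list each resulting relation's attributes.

Candidate key of the original relation: {A, B}.
In {A, B, C, D, E, F}, {A, D} is not a superkey ({A, D}⁺ restricted to this set is {A, D, E, F}), so split on A, D --> E, F into {A, D, E, F} and {A, B, C, D}.
In {A, D, E, F}, {D} is not a superkey ({D}⁺ restricted to this set is {D, E}), so split on D --> E into {D, E} and {A, D, F}.
{D, E} is in BCNF.
{A, D, F} is in BCNF.
In {A, B, C, D}, {C} is not a superkey ({C}⁺ restricted to this set is {C, D}), so split on C --> D into {C, D} and {A, B, C}.
{C, D} is in BCNF.
{A, B, C} is in BCNF.

{A, B, C}; {A, D, F}; {C, D}; {D, E}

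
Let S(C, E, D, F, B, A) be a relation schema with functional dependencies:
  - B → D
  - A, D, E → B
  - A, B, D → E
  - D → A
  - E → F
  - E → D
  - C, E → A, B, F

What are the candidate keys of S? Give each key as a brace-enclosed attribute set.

{B, C}, {C, E}

No FD produces {C}, so it must be in every candidate key.
Closure of {B, C} is {A, B, C, D, E, F}, the whole schema; {B, C} is a candidate key.
Closure of {C, E} is {A, B, C, D, E, F}, the whole schema; {C, E} is a candidate key.
These are minimal and exhaustive — every other superkey contains one of them.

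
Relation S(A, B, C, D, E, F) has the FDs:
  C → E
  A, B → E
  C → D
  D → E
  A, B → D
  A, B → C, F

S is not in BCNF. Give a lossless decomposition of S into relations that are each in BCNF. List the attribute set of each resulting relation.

{A, B, C, F}; {C, D}; {D, E}

Candidate key of the original relation: {A, B}.
{A, B, C, D, E, F}: {C} determines {C, D, E} here but is not a superkey — split on C → D, E, giving {C, D, E} and {A, B, C, F}.
{C, D, E}: {D} determines {D, E} here but is not a superkey — split on D → E, giving {D, E} and {C, D}.
{D, E} is in BCNF.
{C, D} is in BCNF.
{A, B, C, F} is in BCNF.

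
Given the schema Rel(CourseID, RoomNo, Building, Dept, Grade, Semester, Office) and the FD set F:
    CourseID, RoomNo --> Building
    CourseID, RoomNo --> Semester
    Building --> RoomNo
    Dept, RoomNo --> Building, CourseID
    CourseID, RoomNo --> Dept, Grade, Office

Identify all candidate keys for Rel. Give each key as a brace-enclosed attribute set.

{Building, CourseID}⁺ = {Building, CourseID, Dept, Grade, Office, RoomNo, Semester}, which is every attribute, so {Building, CourseID} is a candidate key.
{Building, Dept}⁺ = {Building, CourseID, Dept, Grade, Office, RoomNo, Semester}, which is every attribute, so {Building, Dept} is a candidate key.
{CourseID, RoomNo}⁺ = {Building, CourseID, Dept, Grade, Office, RoomNo, Semester}, which is every attribute, so {CourseID, RoomNo} is a candidate key.
{Dept, RoomNo}⁺ = {Building, CourseID, Dept, Grade, Office, RoomNo, Semester}, which is every attribute, so {Dept, RoomNo} is a candidate key.
These are minimal and exhaustive — every other superkey contains one of them.

{Building, CourseID}, {Building, Dept}, {CourseID, RoomNo}, {Dept, RoomNo}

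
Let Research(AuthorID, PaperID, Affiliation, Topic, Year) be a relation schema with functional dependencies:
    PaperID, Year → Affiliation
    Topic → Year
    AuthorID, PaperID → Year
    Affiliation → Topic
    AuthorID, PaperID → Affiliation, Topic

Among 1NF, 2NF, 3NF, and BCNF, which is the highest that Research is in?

Candidate key: {AuthorID, PaperID}. Prime attributes: {AuthorID, PaperID}.
PaperID, Year → Affiliation: {PaperID, Year}⁺ = {Affiliation, PaperID, Topic, Year}, which is not all of the attributes, so the left side is not a superkey — BCNF is violated.
PaperID, Year → Affiliation has non-prime {Affiliation} on the right and a non-superkey on the left, so 3NF fails.
Checking every proper subset of each key, none determines a non-prime attribute — 2NF is satisfied.

2NF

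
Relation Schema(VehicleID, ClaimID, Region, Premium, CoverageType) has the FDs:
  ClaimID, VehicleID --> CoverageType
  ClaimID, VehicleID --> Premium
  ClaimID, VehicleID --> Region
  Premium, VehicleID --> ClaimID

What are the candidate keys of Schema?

{ClaimID, VehicleID}, {Premium, VehicleID}

No FD produces {VehicleID}, so it must be in every candidate key.
{ClaimID, VehicleID}⁺ = {ClaimID, CoverageType, Premium, Region, VehicleID}, which is every attribute, so {ClaimID, VehicleID} is a candidate key.
{Premium, VehicleID}⁺ = {ClaimID, CoverageType, Premium, Region, VehicleID}, which is every attribute, so {Premium, VehicleID} is a candidate key.
These are minimal and exhaustive — every other superkey contains one of them.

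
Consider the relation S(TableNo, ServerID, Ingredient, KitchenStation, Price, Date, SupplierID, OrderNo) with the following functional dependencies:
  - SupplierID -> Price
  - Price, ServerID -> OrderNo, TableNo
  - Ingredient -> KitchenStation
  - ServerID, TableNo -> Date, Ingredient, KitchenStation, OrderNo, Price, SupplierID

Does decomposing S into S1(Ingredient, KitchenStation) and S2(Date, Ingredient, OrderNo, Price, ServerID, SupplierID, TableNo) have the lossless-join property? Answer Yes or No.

Yes

Common attributes: {Ingredient}; their closure is {Ingredient, KitchenStation}.
S1 is contained in that closure, so S1 ∩ S2 -> S1 holds and the join is lossless.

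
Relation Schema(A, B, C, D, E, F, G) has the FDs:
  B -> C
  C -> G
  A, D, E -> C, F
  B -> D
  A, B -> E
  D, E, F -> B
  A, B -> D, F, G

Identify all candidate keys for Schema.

{A} never appears on the right of any FD, so every key must include it.
{A, B}⁺ = {A, B, C, D, E, F, G}, which is every attribute, so {A, B} is a candidate key.
{A, D, E}⁺ = {A, B, C, D, E, F, G}, which is every attribute, so {A, D, E} is a candidate key.
No proper subset of any of these is a key, and no other minimal superkey exists.

{A, B}, {A, D, E}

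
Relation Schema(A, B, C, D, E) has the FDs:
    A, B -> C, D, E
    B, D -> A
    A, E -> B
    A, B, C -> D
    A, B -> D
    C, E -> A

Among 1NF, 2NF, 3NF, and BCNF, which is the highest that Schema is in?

Candidate keys: {A, B}, {A, E}, {B, D}, {C, E}. Prime attributes: {A, B, C, D, E}.
Each dependency's left side is a superkey — BCNF holds.

BCNF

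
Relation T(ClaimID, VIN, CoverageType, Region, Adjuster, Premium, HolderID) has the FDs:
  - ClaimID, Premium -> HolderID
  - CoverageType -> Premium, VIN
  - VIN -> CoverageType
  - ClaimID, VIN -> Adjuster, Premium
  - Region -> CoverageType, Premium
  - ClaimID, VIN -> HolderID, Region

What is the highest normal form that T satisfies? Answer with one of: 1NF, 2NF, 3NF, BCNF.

1NF

Candidate keys: {ClaimID, CoverageType}, {ClaimID, Region}, {ClaimID, VIN}. Prime attributes: {ClaimID, CoverageType, Region, VIN}.
For ClaimID, Premium -> HolderID we have {ClaimID, Premium}⁺ = {ClaimID, HolderID, Premium}; {ClaimID, Premium} is not a superkey, so BCNF fails.
ClaimID, Premium -> HolderID has non-prime {HolderID} on the right and a non-superkey on the left, so 3NF fails.
The proper key subset {CoverageType} of {ClaimID, CoverageType} determines non-prime {Premium}, so the relation is not even in 2NF.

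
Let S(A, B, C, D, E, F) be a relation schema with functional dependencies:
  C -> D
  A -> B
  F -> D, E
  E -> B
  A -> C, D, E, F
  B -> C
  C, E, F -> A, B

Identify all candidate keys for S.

Closure of {A} is {A, B, C, D, E, F}, the whole schema; {A} is a candidate key.
Closure of {F} is {A, B, C, D, E, F}, the whole schema; {F} is a candidate key.
Any other superkey properly contains one of these, so there are no further candidate keys.

{A}, {F}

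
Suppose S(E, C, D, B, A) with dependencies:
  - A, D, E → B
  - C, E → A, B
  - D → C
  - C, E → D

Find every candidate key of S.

No FD produces {E}, so it must be in every candidate key.
Closure of {C, E} is {A, B, C, D, E}, the whole schema; {C, E} is a candidate key.
Closure of {D, E} is {A, B, C, D, E}, the whole schema; {D, E} is a candidate key.
No proper subset of any of these is a key, and no other minimal superkey exists.

{C, E}, {D, E}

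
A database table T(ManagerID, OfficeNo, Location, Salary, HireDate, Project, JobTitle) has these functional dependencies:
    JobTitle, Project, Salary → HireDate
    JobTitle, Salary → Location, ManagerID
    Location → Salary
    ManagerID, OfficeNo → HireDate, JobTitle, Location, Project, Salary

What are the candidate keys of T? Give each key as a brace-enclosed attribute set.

{OfficeNo} never appears on the right of any FD, so every key must include it.
{ManagerID, OfficeNo}⁺ = {HireDate, JobTitle, Location, ManagerID, OfficeNo, Project, Salary}, which is every attribute, so {ManagerID, OfficeNo} is a candidate key.
{JobTitle, Location, OfficeNo}⁺ = {HireDate, JobTitle, Location, ManagerID, OfficeNo, Project, Salary}, which is every attribute, so {JobTitle, Location, OfficeNo} is a candidate key.
{JobTitle, OfficeNo, Salary}⁺ = {HireDate, JobTitle, Location, ManagerID, OfficeNo, Project, Salary}, which is every attribute, so {JobTitle, OfficeNo, Salary} is a candidate key.
Any other superkey properly contains one of these, so there are no further candidate keys.

{JobTitle, Location, OfficeNo}, {JobTitle, OfficeNo, Salary}, {ManagerID, OfficeNo}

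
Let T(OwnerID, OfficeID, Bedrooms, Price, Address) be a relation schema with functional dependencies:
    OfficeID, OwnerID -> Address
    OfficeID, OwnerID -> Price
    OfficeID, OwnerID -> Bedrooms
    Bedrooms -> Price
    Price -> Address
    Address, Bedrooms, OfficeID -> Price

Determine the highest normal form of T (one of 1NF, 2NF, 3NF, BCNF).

Candidate key: {OfficeID, OwnerID}. Prime attributes: {OfficeID, OwnerID}.
Bedrooms -> Price: {Bedrooms}⁺ = {Address, Bedrooms, Price}, which is not all of the attributes, so the left side is not a superkey — BCNF is violated.
Bedrooms -> Price determines the non-prime attribute {Price} from a non-superkey — 3NF is violated.
Checking every proper subset of each key, none determines a non-prime attribute — 2NF is satisfied.

2NF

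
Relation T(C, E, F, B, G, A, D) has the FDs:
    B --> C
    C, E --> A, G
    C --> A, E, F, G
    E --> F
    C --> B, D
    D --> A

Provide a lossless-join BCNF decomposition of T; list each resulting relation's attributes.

Candidate keys of the original relation: {B}, {C}.
Within {A, B, C, D, E, F, G}: {E}⁺ ∩ {A, B, C, D, E, F, G} = {E, F}, not the whole set, so E --> F violates BCNF; decompose into {E, F} and {A, B, C, D, E, G}.
{E, F}: every determinant is a superkey — BCNF.
Within {A, B, C, D, E, G}: {D}⁺ ∩ {A, B, C, D, E, G} = {A, D}, not the whole set, so D --> A violates BCNF; decompose into {A, D} and {B, C, D, E, G}.
{A, D}: every determinant is a superkey — BCNF.
{B, C, D, E, G}: every determinant is a superkey — BCNF.

{A, D}; {B, C, D, E, G}; {E, F}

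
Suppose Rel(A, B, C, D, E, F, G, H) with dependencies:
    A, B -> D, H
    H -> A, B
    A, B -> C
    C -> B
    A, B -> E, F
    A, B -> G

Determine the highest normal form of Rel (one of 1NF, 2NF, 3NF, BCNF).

3NF

Candidate keys: {A, B}, {A, C}, {H}. Prime attributes: {A, B, C, H}.
C -> B: {C}⁺ = {B, C}, which is not all of the attributes, so the left side is not a superkey — BCNF is violated.
Since {B} ⊆ prime attributes and every other non-superkey FD also has a prime right side, the schema is in 3NF.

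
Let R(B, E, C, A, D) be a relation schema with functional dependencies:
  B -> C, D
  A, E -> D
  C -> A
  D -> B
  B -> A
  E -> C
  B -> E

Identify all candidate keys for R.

{B}⁺ = {A, B, C, D, E}, which is every attribute, so {B} is a candidate key.
{D}⁺ = {A, B, C, D, E}, which is every attribute, so {D} is a candidate key.
{E}⁺ = {A, B, C, D, E}, which is every attribute, so {E} is a candidate key.
No proper subset of any of these is a key, and no other minimal superkey exists.

{B}, {D}, {E}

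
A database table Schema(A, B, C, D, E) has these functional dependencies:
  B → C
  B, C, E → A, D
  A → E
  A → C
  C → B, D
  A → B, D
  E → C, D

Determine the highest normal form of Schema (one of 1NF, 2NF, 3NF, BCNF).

2NF

Candidate keys: {A}, {E}. Prime attributes: {A, E}.
B → C breaks BCNF: {B}⁺ = {B, C, D}, so {B} is not a superkey.
B → C determines the non-prime attribute {C} from a non-superkey — 3NF is violated.
Every candidate key is a single attribute, so no partial dependency is possible; 2NF holds.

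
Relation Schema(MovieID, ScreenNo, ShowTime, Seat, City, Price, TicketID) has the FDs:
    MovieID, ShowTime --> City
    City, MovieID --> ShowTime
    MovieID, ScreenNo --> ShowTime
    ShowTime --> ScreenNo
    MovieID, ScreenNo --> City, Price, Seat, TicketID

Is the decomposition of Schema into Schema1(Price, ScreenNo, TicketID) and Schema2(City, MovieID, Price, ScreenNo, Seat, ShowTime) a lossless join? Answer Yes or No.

No

Common attributes: {Price, ScreenNo}; their closure is {Price, ScreenNo}.
Schema1 ⊄ {Price, ScreenNo} and Schema2 ⊄ {Price, ScreenNo}, so the split is lossy.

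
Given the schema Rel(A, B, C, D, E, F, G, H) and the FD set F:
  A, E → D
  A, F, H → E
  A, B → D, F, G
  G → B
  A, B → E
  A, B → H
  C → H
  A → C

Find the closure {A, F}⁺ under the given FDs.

{A, C, D, E, F, H}

Start with {A, F}.
A → C applies; add {C} → now {A, C, F}.
C → H applies; add {H} → now {A, C, F, H}.
A, F, H → E applies; add {E} → now {A, C, E, F, H}.
A, E → D applies; add {D} → now {A, C, D, E, F, H}.
No further FD applies.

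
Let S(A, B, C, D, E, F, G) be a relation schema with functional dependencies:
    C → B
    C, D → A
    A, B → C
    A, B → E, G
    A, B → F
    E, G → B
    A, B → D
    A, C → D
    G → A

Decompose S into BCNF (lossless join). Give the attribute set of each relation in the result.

{A, G}; {B, C}; {C, D, E, F, G}

Candidate keys of the original relation: {A, B}, {A, C}, {B, G}, {C, D}, {C, G}, {E, G}.
{A, B, C, D, E, F, G}: {C} determines {B, C} here but is not a superkey — split on C → B, giving {B, C} and {A, C, D, E, F, G}.
{B, C} has no BCNF violation.
{A, C, D, E, F, G}: {G} determines {A, G} here but is not a superkey — split on G → A, giving {A, G} and {C, D, E, F, G}.
{A, G} has no BCNF violation.
{C, D, E, F, G} has no BCNF violation.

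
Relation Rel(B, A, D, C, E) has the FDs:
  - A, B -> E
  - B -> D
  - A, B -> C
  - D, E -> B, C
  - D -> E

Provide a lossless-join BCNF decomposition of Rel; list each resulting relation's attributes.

{A, B}; {B, C, D, E}

Candidate keys of the original relation: {A, B}, {A, D}.
In {A, B, C, D, E}, {B} is not a superkey ({B}⁺ restricted to this set is {B, C, D, E}), so split on B -> C, D, E into {B, C, D, E} and {A, B}.
{B, C, D, E} is in BCNF.
{A, B} is in BCNF.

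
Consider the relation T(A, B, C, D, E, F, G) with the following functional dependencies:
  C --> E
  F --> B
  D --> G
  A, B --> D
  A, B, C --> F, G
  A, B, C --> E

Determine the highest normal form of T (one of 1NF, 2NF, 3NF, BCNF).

1NF

Candidate keys: {A, B, C}, {A, C, F}. Prime attributes: {A, B, C, F}.
For C --> E we have {C}⁺ = {C, E}; {C} is not a superkey, so BCNF fails.
C --> E determines the non-prime attribute {E} from a non-superkey — 3NF is violated.
The proper key subset {C} of {A, B, C} determines non-prime {E}, so the relation is not even in 2NF.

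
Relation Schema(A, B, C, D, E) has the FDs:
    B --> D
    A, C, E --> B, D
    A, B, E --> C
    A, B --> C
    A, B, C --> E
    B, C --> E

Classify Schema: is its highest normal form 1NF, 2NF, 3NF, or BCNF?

1NF

Candidate keys: {A, B}, {A, C, E}. Prime attributes: {A, B, C, E}.
B --> D: {B}⁺ = {B, D}, which is not all of the attributes, so the left side is not a superkey — BCNF is violated.
B --> D determines the non-prime attribute {D} from a non-superkey — 3NF is violated.
The proper key subset {B} of {A, B} determines non-prime {D}, so the relation is not even in 2NF.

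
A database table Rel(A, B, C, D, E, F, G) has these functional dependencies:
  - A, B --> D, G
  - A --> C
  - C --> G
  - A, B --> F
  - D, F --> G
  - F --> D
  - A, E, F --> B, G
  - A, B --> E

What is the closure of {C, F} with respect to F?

{C, D, F, G}

Start with {C, F}.
C --> G applies; add {G} → now {C, F, G}.
F --> D applies; add {D} → now {C, D, F, G}.
No further FD applies.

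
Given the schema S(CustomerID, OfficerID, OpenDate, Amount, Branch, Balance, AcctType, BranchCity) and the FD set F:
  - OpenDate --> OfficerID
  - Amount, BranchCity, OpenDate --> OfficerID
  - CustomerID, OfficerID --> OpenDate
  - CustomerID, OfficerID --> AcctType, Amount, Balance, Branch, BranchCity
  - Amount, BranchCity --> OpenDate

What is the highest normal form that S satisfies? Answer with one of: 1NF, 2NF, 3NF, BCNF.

Candidate keys: {Amount, BranchCity, CustomerID}, {CustomerID, OfficerID}, {CustomerID, OpenDate}. Prime attributes: {Amount, BranchCity, CustomerID, OfficerID, OpenDate}.
OpenDate --> OfficerID: {OpenDate}⁺ = {OfficerID, OpenDate}, which is not all of the attributes, so the left side is not a superkey — BCNF is violated.
But every attribute on its right side ({OfficerID}) is prime, and the same holds for every other non-superkey FD, so 3NF still holds.

3NF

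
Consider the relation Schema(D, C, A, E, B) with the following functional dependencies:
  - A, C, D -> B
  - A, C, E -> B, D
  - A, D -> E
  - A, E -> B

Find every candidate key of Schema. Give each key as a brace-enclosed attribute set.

{A, C, D}, {A, C, E}

Attributes never on any right-hand side: {A, C} — every candidate key must contain all of them.
{A, C, D}⁺ = {A, B, C, D, E} — all of the relation — so {A, C, D} is a candidate key.
{A, C, E}⁺ = {A, B, C, D, E} — all of the relation — so {A, C, E} is a candidate key.
Any other superkey properly contains one of these, so there are no further candidate keys.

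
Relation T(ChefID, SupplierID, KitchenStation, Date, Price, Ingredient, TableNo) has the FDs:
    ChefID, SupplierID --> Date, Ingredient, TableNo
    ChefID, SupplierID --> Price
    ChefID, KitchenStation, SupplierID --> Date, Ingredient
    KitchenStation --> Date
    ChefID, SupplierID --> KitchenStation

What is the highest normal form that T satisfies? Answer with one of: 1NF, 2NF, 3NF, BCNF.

Candidate key: {ChefID, SupplierID}. Prime attributes: {ChefID, SupplierID}.
KitchenStation --> Date breaks BCNF: {KitchenStation}⁺ = {Date, KitchenStation}, so {KitchenStation} is not a superkey.
KitchenStation --> Date has non-prime {Date} on the right and a non-superkey on the left, so 3NF fails.
No non-prime attribute depends on a proper subset of any candidate key, so 2NF holds.

2NF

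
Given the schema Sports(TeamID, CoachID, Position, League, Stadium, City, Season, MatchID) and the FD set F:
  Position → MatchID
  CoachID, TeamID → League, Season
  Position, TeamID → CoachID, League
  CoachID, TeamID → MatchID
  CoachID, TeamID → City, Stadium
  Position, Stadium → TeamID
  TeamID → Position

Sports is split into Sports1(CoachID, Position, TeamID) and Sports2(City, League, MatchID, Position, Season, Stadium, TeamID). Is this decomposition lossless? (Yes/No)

Sports1 ∩ Sports2 = {Position, TeamID}; its closure under F is {City, CoachID, League, MatchID, Position, Season, Stadium, TeamID}.
Since Sports1 ⊆ {City, CoachID, League, MatchID, Position, Season, Stadium, TeamID}, the intersection is a superkey of Sports1; the decomposition is lossless.

Yes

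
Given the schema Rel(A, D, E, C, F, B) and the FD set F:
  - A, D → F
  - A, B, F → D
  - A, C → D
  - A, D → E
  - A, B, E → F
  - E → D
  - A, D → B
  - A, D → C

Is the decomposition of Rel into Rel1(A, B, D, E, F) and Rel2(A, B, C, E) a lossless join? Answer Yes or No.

Yes

The shared attributes are {A, B, E} and {A, B, E}⁺ = {A, B, C, D, E, F}.
Since Rel1 ⊆ {A, B, C, D, E, F}, the intersection is a superkey of Rel1; the decomposition is lossless.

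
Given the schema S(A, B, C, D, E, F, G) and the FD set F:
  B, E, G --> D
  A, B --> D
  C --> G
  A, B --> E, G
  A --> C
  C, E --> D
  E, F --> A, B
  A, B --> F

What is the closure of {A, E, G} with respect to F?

{A, C, D, E, G}

Start with {A, E, G}.
A --> C applies; add {C} → now {A, C, E, G}.
C, E --> D applies; add {D} → now {A, C, D, E, G}.
No further FD applies.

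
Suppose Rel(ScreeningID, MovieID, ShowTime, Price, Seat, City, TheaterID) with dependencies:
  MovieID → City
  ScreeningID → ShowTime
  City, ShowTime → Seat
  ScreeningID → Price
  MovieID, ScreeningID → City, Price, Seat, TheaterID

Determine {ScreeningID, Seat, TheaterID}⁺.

Start with {ScreeningID, Seat, TheaterID}.
ScreeningID → ShowTime applies; add {ShowTime} → now {ScreeningID, Seat, ShowTime, TheaterID}.
ScreeningID → Price applies; add {Price} → now {Price, ScreeningID, Seat, ShowTime, TheaterID}.
No further FD applies.

{Price, ScreeningID, Seat, ShowTime, TheaterID}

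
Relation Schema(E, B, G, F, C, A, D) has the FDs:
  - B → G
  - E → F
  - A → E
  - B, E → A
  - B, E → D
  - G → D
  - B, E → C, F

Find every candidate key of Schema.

{B} never appears on the right of any FD, so every key must include it.
Closure of {A, B} is {A, B, C, D, E, F, G}, the whole schema; {A, B} is a candidate key.
Closure of {B, E} is {A, B, C, D, E, F, G}, the whole schema; {B, E} is a candidate key.
Any other superkey properly contains one of these, so there are no further candidate keys.

{A, B}, {B, E}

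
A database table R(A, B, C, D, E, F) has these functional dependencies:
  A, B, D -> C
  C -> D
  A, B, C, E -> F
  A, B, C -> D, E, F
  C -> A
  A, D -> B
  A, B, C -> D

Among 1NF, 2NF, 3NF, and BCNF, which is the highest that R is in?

Candidate keys: {A, D}, {C}. Prime attributes: {A, C, D}.
Every FD has a superkey on the left, so the relation is in BCNF.

BCNF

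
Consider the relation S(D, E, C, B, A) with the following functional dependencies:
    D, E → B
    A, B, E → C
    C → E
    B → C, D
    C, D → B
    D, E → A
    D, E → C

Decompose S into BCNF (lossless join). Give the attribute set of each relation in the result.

{A, B, C, D}; {C, E}

Candidate keys of the original relation: {B}, {C, D}, {D, E}.
Within {A, B, C, D, E}: {C}⁺ ∩ {A, B, C, D, E} = {C, E}, not the whole set, so C → E violates BCNF; decompose into {C, E} and {A, B, C, D}.
{C, E}: every determinant is a superkey — BCNF.
{A, B, C, D}: every determinant is a superkey — BCNF.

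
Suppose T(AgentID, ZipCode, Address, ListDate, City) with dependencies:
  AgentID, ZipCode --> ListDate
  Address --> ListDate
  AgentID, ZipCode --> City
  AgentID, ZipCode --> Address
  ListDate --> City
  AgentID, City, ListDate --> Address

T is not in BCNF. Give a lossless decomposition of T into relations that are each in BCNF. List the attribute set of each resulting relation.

Candidate key of the original relation: {AgentID, ZipCode}.
Within {Address, AgentID, City, ListDate, ZipCode}: {Address}⁺ ∩ {Address, AgentID, City, ListDate, ZipCode} = {Address, City, ListDate}, not the whole set, so Address --> City, ListDate violates BCNF; decompose into {Address, City, ListDate} and {Address, AgentID, ZipCode}.
Within {Address, City, ListDate}: {ListDate}⁺ ∩ {Address, City, ListDate} = {City, ListDate}, not the whole set, so ListDate --> City violates BCNF; decompose into {City, ListDate} and {Address, ListDate}.
{City, ListDate} is in BCNF.
{Address, ListDate} is in BCNF.
{Address, AgentID, ZipCode} is in BCNF.

{Address, AgentID, ZipCode}; {Address, ListDate}; {City, ListDate}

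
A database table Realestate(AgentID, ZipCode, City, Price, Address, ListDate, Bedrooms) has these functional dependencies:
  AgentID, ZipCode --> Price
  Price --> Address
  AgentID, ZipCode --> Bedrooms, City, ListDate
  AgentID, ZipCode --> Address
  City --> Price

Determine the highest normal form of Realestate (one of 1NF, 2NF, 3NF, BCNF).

2NF

Candidate key: {AgentID, ZipCode}. Prime attributes: {AgentID, ZipCode}.
For Price --> Address we have {Price}⁺ = {Address, Price}; {Price} is not a superkey, so BCNF fails.
Price --> Address determines the non-prime attribute {Address} from a non-superkey — 3NF is violated.
No non-prime attribute depends on a proper subset of any candidate key, so 2NF holds.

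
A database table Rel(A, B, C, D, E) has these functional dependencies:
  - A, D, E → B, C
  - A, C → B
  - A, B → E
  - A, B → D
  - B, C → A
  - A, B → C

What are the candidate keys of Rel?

{A, B} is a candidate key since {A, B}⁺ = {A, B, C, D, E} covers every attribute.
{A, C} is a candidate key since {A, C}⁺ = {A, B, C, D, E} covers every attribute.
{B, C} is a candidate key since {B, C}⁺ = {A, B, C, D, E} covers every attribute.
{A, D, E} is a candidate key since {A, D, E}⁺ = {A, B, C, D, E} covers every attribute.
These are minimal and exhaustive — every other superkey contains one of them.

{A, B}, {A, C}, {A, D, E}, {B, C}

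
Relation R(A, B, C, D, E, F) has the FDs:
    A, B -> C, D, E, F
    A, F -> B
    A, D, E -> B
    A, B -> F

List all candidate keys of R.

{A, B}, {A, D, E}, {A, F}

{A} never appears on the right of any FD, so every key must include it.
Closure of {A, B} is {A, B, C, D, E, F}, the whole schema; {A, B} is a candidate key.
Closure of {A, F} is {A, B, C, D, E, F}, the whole schema; {A, F} is a candidate key.
Closure of {A, D, E} is {A, B, C, D, E, F}, the whole schema; {A, D, E} is a candidate key.
These are minimal and exhaustive — every other superkey contains one of them.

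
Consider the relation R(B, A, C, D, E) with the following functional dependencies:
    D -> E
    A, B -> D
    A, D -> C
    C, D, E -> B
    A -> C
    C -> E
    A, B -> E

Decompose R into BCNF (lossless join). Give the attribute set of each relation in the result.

{A, B, D}; {A, C}; {D, E}

Candidate keys of the original relation: {A, B}, {A, D}.
Within {A, B, C, D, E}: {D}⁺ ∩ {A, B, C, D, E} = {D, E}, not the whole set, so D -> E violates BCNF; decompose into {D, E} and {A, B, C, D}.
{D, E} has no BCNF violation.
Within {A, B, C, D}: {A}⁺ ∩ {A, B, C, D} = {A, C}, not the whole set, so A -> C violates BCNF; decompose into {A, C} and {A, B, D}.
{A, C} has no BCNF violation.
{A, B, D} has no BCNF violation.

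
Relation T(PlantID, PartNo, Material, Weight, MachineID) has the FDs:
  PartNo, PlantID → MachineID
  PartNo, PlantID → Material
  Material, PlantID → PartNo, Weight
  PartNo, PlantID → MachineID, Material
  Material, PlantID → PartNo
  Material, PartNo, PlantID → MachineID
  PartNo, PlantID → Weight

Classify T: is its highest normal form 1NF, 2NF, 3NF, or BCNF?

Candidate keys: {Material, PlantID}, {PartNo, PlantID}. Prime attributes: {Material, PartNo, PlantID}.
Every FD has a superkey on the left, so the relation is in BCNF.

BCNF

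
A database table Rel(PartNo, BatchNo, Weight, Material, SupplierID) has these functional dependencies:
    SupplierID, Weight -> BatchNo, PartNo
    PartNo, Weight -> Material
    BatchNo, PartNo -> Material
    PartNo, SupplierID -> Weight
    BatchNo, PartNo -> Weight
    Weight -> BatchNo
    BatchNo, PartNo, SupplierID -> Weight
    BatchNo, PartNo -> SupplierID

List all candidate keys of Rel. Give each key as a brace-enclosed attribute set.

{BatchNo, PartNo}, {PartNo, SupplierID}, {PartNo, Weight}, {SupplierID, Weight}

{BatchNo, PartNo}⁺ = {BatchNo, Material, PartNo, SupplierID, Weight} — all of the relation — so {BatchNo, PartNo} is a candidate key.
{PartNo, SupplierID}⁺ = {BatchNo, Material, PartNo, SupplierID, Weight} — all of the relation — so {PartNo, SupplierID} is a candidate key.
{PartNo, Weight}⁺ = {BatchNo, Material, PartNo, SupplierID, Weight} — all of the relation — so {PartNo, Weight} is a candidate key.
{SupplierID, Weight}⁺ = {BatchNo, Material, PartNo, SupplierID, Weight} — all of the relation — so {SupplierID, Weight} is a candidate key.
No proper subset of any of these is a key, and no other minimal superkey exists.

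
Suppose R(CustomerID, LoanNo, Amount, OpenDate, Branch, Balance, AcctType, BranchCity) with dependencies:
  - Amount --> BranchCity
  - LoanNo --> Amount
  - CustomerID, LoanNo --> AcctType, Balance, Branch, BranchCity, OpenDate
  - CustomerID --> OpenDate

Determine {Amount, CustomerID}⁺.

Start with {Amount, CustomerID}.
Amount --> BranchCity applies; add {BranchCity} → now {Amount, BranchCity, CustomerID}.
CustomerID --> OpenDate applies; add {OpenDate} → now {Amount, BranchCity, CustomerID, OpenDate}.
No further FD applies.

{Amount, BranchCity, CustomerID, OpenDate}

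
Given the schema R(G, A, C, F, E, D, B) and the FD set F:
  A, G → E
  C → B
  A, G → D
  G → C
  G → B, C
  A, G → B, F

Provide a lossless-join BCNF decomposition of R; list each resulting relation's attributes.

Candidate key of the original relation: {A, G}.
In {A, B, C, D, E, F, G}, {C} is not a superkey ({C}⁺ restricted to this set is {B, C}), so split on C → B into {B, C} and {A, C, D, E, F, G}.
{B, C} has no BCNF violation.
In {A, C, D, E, F, G}, {G} is not a superkey ({G}⁺ restricted to this set is {C, G}), so split on G → C into {C, G} and {A, D, E, F, G}.
{C, G} has no BCNF violation.
{A, D, E, F, G} has no BCNF violation.

{A, D, E, F, G}; {B, C}; {C, G}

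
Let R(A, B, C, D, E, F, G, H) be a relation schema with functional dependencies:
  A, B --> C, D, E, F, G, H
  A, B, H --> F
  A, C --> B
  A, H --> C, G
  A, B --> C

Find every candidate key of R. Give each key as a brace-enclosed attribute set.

No FD produces {A}, so it must be in every candidate key.
{A, B}⁺ = {A, B, C, D, E, F, G, H} — all of the relation — so {A, B} is a candidate key.
{A, C}⁺ = {A, B, C, D, E, F, G, H} — all of the relation — so {A, C} is a candidate key.
{A, H}⁺ = {A, B, C, D, E, F, G, H} — all of the relation — so {A, H} is a candidate key.
These are minimal and exhaustive — every other superkey contains one of them.

{A, B}, {A, C}, {A, H}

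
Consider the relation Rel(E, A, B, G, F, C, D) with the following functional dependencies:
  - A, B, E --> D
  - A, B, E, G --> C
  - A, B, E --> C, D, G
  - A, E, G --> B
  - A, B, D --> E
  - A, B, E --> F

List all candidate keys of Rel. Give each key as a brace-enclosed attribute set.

{A, B, D}, {A, B, E}, {A, E, G}

{A} never appears on the right of any FD, so every key must include it.
{A, B, D} is a candidate key since {A, B, D}⁺ = {A, B, C, D, E, F, G} covers every attribute.
{A, B, E} is a candidate key since {A, B, E}⁺ = {A, B, C, D, E, F, G} covers every attribute.
{A, E, G} is a candidate key since {A, E, G}⁺ = {A, B, C, D, E, F, G} covers every attribute.
These are minimal and exhaustive — every other superkey contains one of them.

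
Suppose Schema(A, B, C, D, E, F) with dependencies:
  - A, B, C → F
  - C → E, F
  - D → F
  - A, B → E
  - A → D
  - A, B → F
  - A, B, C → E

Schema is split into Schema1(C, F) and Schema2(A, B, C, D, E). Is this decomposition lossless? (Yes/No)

Common attributes: {C}; their closure is {C, E, F}.
This includes all of Schema1, so the common attributes are a superkey of Schema1 — the join is lossless.

Yes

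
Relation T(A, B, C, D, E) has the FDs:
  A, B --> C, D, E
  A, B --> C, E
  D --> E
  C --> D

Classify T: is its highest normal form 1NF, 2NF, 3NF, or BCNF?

Candidate key: {A, B}. Prime attributes: {A, B}.
D --> E breaks BCNF: {D}⁺ = {D, E}, so {D} is not a superkey.
D --> E determines the non-prime attribute {E} from a non-superkey — 3NF is violated.
No non-prime attribute depends on a proper subset of any candidate key, so 2NF holds.

2NF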